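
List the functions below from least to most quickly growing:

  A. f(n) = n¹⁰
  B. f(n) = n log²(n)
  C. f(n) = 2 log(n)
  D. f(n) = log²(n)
C < D < B < A

Comparing growth rates:
C = 2 log(n) is O(log n)
D = log²(n) is O(log² n)
B = n log²(n) is O(n log² n)
A = n¹⁰ is O(n¹⁰)

Therefore, the order from slowest to fastest is: C < D < B < A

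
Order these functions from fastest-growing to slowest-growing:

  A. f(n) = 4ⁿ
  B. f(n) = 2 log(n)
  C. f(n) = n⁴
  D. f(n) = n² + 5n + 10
A > C > D > B

Comparing growth rates:
A = 4ⁿ is O(4ⁿ)
C = n⁴ is O(n⁴)
D = n² + 5n + 10 is O(n²)
B = 2 log(n) is O(log n)

Therefore, the order from fastest to slowest is: A > C > D > B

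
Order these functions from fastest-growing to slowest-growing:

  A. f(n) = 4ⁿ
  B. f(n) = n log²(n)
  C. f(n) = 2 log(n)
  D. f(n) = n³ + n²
A > D > B > C

Comparing growth rates:
A = 4ⁿ is O(4ⁿ)
D = n³ + n² is O(n³)
B = n log²(n) is O(n log² n)
C = 2 log(n) is O(log n)

Therefore, the order from fastest to slowest is: A > D > B > C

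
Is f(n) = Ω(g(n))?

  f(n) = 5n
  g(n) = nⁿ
False

f(n) = 5n is O(n), and g(n) = nⁿ is O(nⁿ).
Since O(n) grows slower than O(nⁿ), f(n) = Ω(g(n)) is false.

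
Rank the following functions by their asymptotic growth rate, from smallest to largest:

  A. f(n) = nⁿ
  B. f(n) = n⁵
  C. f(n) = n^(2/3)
C < B < A

Comparing growth rates:
C = n^(2/3) is O(n^(2/3))
B = n⁵ is O(n⁵)
A = nⁿ is O(nⁿ)

Therefore, the order from slowest to fastest is: C < B < A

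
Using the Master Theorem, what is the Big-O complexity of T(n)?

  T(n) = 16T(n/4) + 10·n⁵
Θ(n⁵)

Master Theorem: a = 16, b = 4, f(n) = 10·n⁵.
Compute the critical exponent d = log₄(16) = 2.
Compare f(n) = Θ(n⁵) against n^d:
  k = 5 > d = 2, so f(n) = Ω(n^(d+ε)) — Case 3.
  Regularity: a·(n/b)^5/n^5 = a/b^5 = 16/1024 < 1 ✓.
  The top-level work dominates: T(n) = Θ(f(n)) = Θ(n⁵).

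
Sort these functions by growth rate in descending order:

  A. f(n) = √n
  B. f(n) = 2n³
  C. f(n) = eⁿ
C > B > A

Comparing growth rates:
C = eⁿ is O(eⁿ)
B = 2n³ is O(n³)
A = √n is O(√n)

Therefore, the order from fastest to slowest is: C > B > A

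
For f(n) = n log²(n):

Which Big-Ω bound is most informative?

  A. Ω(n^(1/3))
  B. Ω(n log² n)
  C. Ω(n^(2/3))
B

f(n) = n log²(n) is Ω(n log² n).
All listed options are valid Big-Ω bounds (lower bounds),
but Ω(n log² n) is the tightest (largest valid bound).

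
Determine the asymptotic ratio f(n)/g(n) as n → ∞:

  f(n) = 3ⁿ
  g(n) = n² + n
∞

Since 3ⁿ (O(3ⁿ)) grows faster than n² + n (O(n²)),
the ratio f(n)/g(n) → ∞ as n → ∞.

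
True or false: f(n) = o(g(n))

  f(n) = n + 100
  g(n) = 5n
False

f(n) = n + 100 is O(n), and g(n) = 5n is O(n).
Since they have the same growth rate, f(n) = o(g(n)) is false.
(f = o(g) requires f to grow strictly slower, not equal.)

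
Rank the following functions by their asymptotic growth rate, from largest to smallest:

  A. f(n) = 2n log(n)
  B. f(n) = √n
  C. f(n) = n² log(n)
C > A > B

Comparing growth rates:
C = n² log(n) is O(n² log n)
A = 2n log(n) is O(n log n)
B = √n is O(√n)

Therefore, the order from fastest to slowest is: C > A > B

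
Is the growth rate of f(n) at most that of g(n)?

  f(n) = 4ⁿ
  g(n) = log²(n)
False

f(n) = 4ⁿ is O(4ⁿ), and g(n) = log²(n) is O(log² n).
Since O(4ⁿ) grows faster than O(log² n), f(n) = O(g(n)) is false.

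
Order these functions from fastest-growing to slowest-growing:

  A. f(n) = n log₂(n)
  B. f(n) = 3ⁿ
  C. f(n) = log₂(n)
B > A > C

Comparing growth rates:
B = 3ⁿ is O(3ⁿ)
A = n log₂(n) is O(n log n)
C = log₂(n) is O(log n)

Therefore, the order from fastest to slowest is: B > A > C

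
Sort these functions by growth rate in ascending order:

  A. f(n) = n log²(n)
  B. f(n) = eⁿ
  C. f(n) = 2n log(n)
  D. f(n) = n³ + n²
C < A < D < B

Comparing growth rates:
C = 2n log(n) is O(n log n)
A = n log²(n) is O(n log² n)
D = n³ + n² is O(n³)
B = eⁿ is O(eⁿ)

Therefore, the order from slowest to fastest is: C < A < D < B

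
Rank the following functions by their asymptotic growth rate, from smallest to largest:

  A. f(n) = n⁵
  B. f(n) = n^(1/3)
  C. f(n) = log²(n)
C < B < A

Comparing growth rates:
C = log²(n) is O(log² n)
B = n^(1/3) is O(n^(1/3))
A = n⁵ is O(n⁵)

Therefore, the order from slowest to fastest is: C < B < A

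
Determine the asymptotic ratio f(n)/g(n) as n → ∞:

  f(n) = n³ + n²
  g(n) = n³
1

Since n³ + n² and n³ have the same growth rate (O(n³)),
the ratio converges to a constant: 1.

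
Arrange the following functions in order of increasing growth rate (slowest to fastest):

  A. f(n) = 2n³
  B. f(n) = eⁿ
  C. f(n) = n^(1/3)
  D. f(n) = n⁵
C < A < D < B

Comparing growth rates:
C = n^(1/3) is O(n^(1/3))
A = 2n³ is O(n³)
D = n⁵ is O(n⁵)
B = eⁿ is O(eⁿ)

Therefore, the order from slowest to fastest is: C < A < D < B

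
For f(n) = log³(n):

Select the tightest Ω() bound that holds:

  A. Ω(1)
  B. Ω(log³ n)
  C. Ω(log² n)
B

f(n) = log³(n) is Ω(log³ n).
All listed options are valid Big-Ω bounds (lower bounds),
but Ω(log³ n) is the tightest (largest valid bound).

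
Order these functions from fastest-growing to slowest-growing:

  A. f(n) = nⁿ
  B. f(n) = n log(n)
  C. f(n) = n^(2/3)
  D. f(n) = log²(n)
A > B > C > D

Comparing growth rates:
A = nⁿ is O(nⁿ)
B = n log(n) is O(n log n)
C = n^(2/3) is O(n^(2/3))
D = log²(n) is O(log² n)

Therefore, the order from fastest to slowest is: A > B > C > D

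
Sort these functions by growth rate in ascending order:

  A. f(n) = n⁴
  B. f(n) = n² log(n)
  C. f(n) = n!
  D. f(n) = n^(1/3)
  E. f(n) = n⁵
D < B < A < E < C

Comparing growth rates:
D = n^(1/3) is O(n^(1/3))
B = n² log(n) is O(n² log n)
A = n⁴ is O(n⁴)
E = n⁵ is O(n⁵)
C = n! is O(n!)

Therefore, the order from slowest to fastest is: D < B < A < E < C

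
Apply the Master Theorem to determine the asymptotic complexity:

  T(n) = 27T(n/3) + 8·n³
Θ(n³ log n)

Master Theorem: a = 27, b = 3, f(n) = 8·n³.
Compute the critical exponent d = log₃(27) = 3.
Compare f(n) = Θ(n³) against n^d:
  k = 3 = d, so f(n) = Θ(n^d) — Case 2.
  Work is balanced across levels: T(n) = Θ(n^d log n) = Θ(n³ log n).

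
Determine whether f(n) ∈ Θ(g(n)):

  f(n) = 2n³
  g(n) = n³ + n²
True

f(n) = 2n³ and g(n) = n³ + n² are both O(n³).
Since they have the same asymptotic growth rate, f(n) = Θ(g(n)) is true.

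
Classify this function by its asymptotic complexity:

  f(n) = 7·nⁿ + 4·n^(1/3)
O(nⁿ)

The dominant term in 7·nⁿ + 4·n^(1/3) is 7·nⁿ, which is Θ(nⁿ).
Lower-order terms (4·n^(1/3)) are asymptotically negligible.
Constants are absorbed, so the tightest bound is O(nⁿ).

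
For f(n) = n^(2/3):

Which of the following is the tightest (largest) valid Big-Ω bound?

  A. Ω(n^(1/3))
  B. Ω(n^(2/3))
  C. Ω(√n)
B

f(n) = n^(2/3) is Ω(n^(2/3)).
All listed options are valid Big-Ω bounds (lower bounds),
but Ω(n^(2/3)) is the tightest (largest valid bound).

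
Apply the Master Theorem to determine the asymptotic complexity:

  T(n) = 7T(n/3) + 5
Θ(n^log₃(7))

Master Theorem: a = 7, b = 3, f(n) = 5.
Compute the critical exponent d = log₃(7) = 1.771.
Compare f(n) = Θ(1) against n^d:
  k = 0 < d = 1.771, so f(n) = O(n^(d-ε)) — Case 1.
  The recursion cost dominates: T(n) = Θ(n^d) = Θ(n^log₃(7)).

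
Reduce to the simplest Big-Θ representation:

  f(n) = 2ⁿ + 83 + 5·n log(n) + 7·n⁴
Θ(2ⁿ)

Order the terms by growth rate: 83 ≺ 5·n log(n) ≺ 7·n⁴ ≺ 2ⁿ.
The fastest-growing term 2ⁿ dominates as n → ∞; dropping its constant factor gives Θ(2ⁿ).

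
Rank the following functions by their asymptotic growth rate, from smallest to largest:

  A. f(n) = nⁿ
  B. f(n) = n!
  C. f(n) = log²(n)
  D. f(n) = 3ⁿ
C < D < B < A

Comparing growth rates:
C = log²(n) is O(log² n)
D = 3ⁿ is O(3ⁿ)
B = n! is O(n!)
A = nⁿ is O(nⁿ)

Therefore, the order from slowest to fastest is: C < D < B < A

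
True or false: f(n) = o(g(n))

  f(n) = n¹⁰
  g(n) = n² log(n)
False

f(n) = n¹⁰ is O(n¹⁰), and g(n) = n² log(n) is O(n² log n).
Since O(n¹⁰) grows faster than or equal to O(n² log n), f(n) = o(g(n)) is false.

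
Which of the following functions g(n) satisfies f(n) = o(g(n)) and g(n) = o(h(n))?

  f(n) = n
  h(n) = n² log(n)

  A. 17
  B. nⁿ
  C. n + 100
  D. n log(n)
D

We need g(n) with n = o(g(n)) and g(n) = o(n² log(n)), i.e. O(n) ≺ g ≺ O(n² log n).
Check each option:
  A. 17 — O(1) does not grow strictly faster than f(n)
  B. nⁿ — O(nⁿ) does not grow strictly slower than h(n)
  C. n + 100 — O(n) does not grow strictly faster than f(n)
  D. n log(n) — O(n log n) is strictly between O(n) and O(n² log n) ✓

Only option D (n log(n)) lies strictly between.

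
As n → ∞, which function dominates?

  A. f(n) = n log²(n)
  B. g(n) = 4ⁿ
B

f(n) = n log²(n) is O(n log² n), while g(n) = 4ⁿ is O(4ⁿ).
Since O(4ⁿ) grows faster than O(n log² n), g(n) dominates.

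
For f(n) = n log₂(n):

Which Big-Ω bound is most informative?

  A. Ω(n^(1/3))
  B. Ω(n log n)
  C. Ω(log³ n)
B

f(n) = n log₂(n) is Ω(n log n).
All listed options are valid Big-Ω bounds (lower bounds),
but Ω(n log n) is the tightest (largest valid bound).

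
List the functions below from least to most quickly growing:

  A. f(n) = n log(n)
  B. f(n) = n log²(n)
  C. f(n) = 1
C < A < B

Comparing growth rates:
C = 1 is O(1)
A = n log(n) is O(n log n)
B = n log²(n) is O(n log² n)

Therefore, the order from slowest to fastest is: C < A < B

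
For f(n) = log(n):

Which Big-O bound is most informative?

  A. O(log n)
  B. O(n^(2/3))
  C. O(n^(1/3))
A

f(n) = log(n) is O(log n).
All listed options are valid Big-O bounds (upper bounds),
but O(log n) is the tightest (smallest valid bound).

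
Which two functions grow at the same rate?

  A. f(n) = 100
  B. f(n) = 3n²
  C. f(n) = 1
A and C

Examining each function:
  A. 100 is O(1)
  B. 3n² is O(n²)
  C. 1 is O(1)

Functions A and C both have the same complexity class.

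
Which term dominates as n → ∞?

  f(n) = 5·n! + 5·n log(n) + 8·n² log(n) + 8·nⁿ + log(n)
8·nⁿ

Looking at each term:
  - 5·n! is O(n!)
  - 5·n log(n) is O(n log n)
  - 8·n² log(n) is O(n² log n)
  - 8·nⁿ is O(nⁿ)
  - log(n) is O(log n)

The term 8·nⁿ (O(nⁿ)) grows fastest and dominates all others.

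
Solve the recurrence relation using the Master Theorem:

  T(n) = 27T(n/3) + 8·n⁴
Θ(n⁴)

Master Theorem: a = 27, b = 3, f(n) = 8·n⁴.
Compute the critical exponent d = log₃(27) = 3.
Compare f(n) = Θ(n⁴) against n^d:
  k = 4 > d = 3, so f(n) = Ω(n^(d+ε)) — Case 3.
  Regularity: a·(n/b)^4/n^4 = a/b^4 = 27/81 < 1 ✓.
  The top-level work dominates: T(n) = Θ(f(n)) = Θ(n⁴).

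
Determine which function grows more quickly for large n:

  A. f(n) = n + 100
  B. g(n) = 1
A

f(n) = n + 100 is O(n), while g(n) = 1 is O(1).
Since O(n) grows faster than O(1), f(n) dominates.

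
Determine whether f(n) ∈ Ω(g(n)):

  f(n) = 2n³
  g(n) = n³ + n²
True

f(n) = 2n³ and g(n) = n³ + n² are both O(n³).
Big-Ω permits equal growth rates (f ≥ c·g for some c > 0), so f(n) = Ω(g(n)) is true.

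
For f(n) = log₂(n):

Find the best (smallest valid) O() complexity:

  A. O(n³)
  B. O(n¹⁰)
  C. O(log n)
C

f(n) = log₂(n) is O(log n).
All listed options are valid Big-O bounds (upper bounds),
but O(log n) is the tightest (smallest valid bound).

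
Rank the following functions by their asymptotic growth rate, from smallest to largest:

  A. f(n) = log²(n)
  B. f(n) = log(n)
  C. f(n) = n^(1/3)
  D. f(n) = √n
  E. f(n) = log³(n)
B < A < E < C < D

Comparing growth rates:
B = log(n) is O(log n)
A = log²(n) is O(log² n)
E = log³(n) is O(log³ n)
C = n^(1/3) is O(n^(1/3))
D = √n is O(√n)

Therefore, the order from slowest to fastest is: B < A < E < C < D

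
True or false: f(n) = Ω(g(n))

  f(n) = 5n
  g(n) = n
True

f(n) = 5n and g(n) = n are both O(n).
Big-Ω permits equal growth rates (f ≥ c·g for some c > 0), so f(n) = Ω(g(n)) is true.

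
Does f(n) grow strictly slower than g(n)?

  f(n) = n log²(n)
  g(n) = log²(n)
False

f(n) = n log²(n) is O(n log² n), and g(n) = log²(n) is O(log² n).
Since O(n log² n) grows faster than or equal to O(log² n), f(n) = o(g(n)) is false.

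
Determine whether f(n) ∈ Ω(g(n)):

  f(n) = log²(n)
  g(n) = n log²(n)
False

f(n) = log²(n) is O(log² n), and g(n) = n log²(n) is O(n log² n).
Since O(log² n) grows slower than O(n log² n), f(n) = Ω(g(n)) is false.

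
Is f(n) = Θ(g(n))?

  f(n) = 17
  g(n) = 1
True

f(n) = 17 and g(n) = 1 are both O(1).
Since they have the same asymptotic growth rate, f(n) = Θ(g(n)) is true.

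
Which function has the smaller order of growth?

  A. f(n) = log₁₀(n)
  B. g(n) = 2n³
A

f(n) = log₁₀(n) is O(log n), while g(n) = 2n³ is O(n³).
Since O(log n) grows slower than O(n³), f(n) is dominated.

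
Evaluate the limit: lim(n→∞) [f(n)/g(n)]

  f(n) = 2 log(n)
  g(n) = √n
0

Since 2 log(n) (O(log n)) grows slower than √n (O(√n)),
the ratio f(n)/g(n) → 0 as n → ∞.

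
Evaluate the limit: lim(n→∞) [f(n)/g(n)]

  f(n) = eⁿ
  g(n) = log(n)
∞

Since eⁿ (O(eⁿ)) grows faster than log(n) (O(log n)),
the ratio f(n)/g(n) → ∞ as n → ∞.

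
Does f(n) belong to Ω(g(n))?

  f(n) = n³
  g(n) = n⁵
False

f(n) = n³ is O(n³), and g(n) = n⁵ is O(n⁵).
Since O(n³) grows slower than O(n⁵), f(n) = Ω(g(n)) is false.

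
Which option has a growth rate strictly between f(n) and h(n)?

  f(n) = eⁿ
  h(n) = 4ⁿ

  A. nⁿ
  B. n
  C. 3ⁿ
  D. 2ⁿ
C

We need g(n) with eⁿ = o(g(n)) and g(n) = o(4ⁿ), i.e. O(eⁿ) ≺ g ≺ O(4ⁿ).
Check each option:
  A. nⁿ — O(nⁿ) does not grow strictly slower than h(n)
  B. n — O(n) does not grow strictly faster than f(n)
  C. 3ⁿ — O(3ⁿ) is strictly between O(eⁿ) and O(4ⁿ) ✓
  D. 2ⁿ — O(2ⁿ) does not grow strictly faster than f(n)

Only option C (3ⁿ) lies strictly between.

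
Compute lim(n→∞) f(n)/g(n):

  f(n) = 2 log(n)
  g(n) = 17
∞

Since 2 log(n) (O(log n)) grows faster than 17 (O(1)),
the ratio f(n)/g(n) → ∞ as n → ∞.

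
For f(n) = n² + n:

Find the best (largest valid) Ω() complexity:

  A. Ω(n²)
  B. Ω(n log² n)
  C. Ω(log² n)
A

f(n) = n² + n is Ω(n²).
All listed options are valid Big-Ω bounds (lower bounds),
but Ω(n²) is the tightest (largest valid bound).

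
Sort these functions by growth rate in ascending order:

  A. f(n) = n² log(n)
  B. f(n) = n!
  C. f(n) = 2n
C < A < B

Comparing growth rates:
C = 2n is O(n)
A = n² log(n) is O(n² log n)
B = n! is O(n!)

Therefore, the order from slowest to fastest is: C < A < B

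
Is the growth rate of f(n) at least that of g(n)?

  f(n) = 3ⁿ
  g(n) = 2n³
True

f(n) = 3ⁿ is O(3ⁿ), and g(n) = 2n³ is O(n³).
Since O(3ⁿ) grows at least as fast as O(n³), f(n) = Ω(g(n)) is true.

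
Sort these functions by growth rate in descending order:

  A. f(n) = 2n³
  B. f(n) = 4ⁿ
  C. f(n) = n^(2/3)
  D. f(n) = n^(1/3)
B > A > C > D

Comparing growth rates:
B = 4ⁿ is O(4ⁿ)
A = 2n³ is O(n³)
C = n^(2/3) is O(n^(2/3))
D = n^(1/3) is O(n^(1/3))

Therefore, the order from fastest to slowest is: B > A > C > D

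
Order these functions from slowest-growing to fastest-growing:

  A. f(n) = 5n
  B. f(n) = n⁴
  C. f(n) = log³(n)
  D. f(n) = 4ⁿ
C < A < B < D

Comparing growth rates:
C = log³(n) is O(log³ n)
A = 5n is O(n)
B = n⁴ is O(n⁴)
D = 4ⁿ is O(4ⁿ)

Therefore, the order from slowest to fastest is: C < A < B < D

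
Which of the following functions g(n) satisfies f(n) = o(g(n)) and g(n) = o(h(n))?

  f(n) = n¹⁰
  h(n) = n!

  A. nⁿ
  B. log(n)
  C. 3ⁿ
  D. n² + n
C

We need g(n) with n¹⁰ = o(g(n)) and g(n) = o(n!), i.e. O(n¹⁰) ≺ g ≺ O(n!).
Check each option:
  A. nⁿ — O(nⁿ) does not grow strictly slower than h(n)
  B. log(n) — O(log n) does not grow strictly faster than f(n)
  C. 3ⁿ — O(3ⁿ) is strictly between O(n¹⁰) and O(n!) ✓
  D. n² + n — O(n²) does not grow strictly faster than f(n)

Only option C (3ⁿ) lies strictly between.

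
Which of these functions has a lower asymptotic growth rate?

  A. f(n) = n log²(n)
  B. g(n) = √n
B

f(n) = n log²(n) is O(n log² n), while g(n) = √n is O(√n).
Since O(√n) grows slower than O(n log² n), g(n) is dominated.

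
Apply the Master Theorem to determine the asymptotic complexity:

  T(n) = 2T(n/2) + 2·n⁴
Θ(n⁴)

Master Theorem: a = 2, b = 2, f(n) = 2·n⁴.
Compute the critical exponent d = log₂(2) = 1.
Compare f(n) = Θ(n⁴) against n^d:
  k = 4 > d = 1, so f(n) = Ω(n^(d+ε)) — Case 3.
  Regularity: a·(n/b)^4/n^4 = a/b^4 = 2/16 < 1 ✓.
  The top-level work dominates: T(n) = Θ(f(n)) = Θ(n⁴).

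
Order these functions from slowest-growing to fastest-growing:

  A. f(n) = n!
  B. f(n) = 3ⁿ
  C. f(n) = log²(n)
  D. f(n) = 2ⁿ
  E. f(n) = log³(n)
C < E < D < B < A

Comparing growth rates:
C = log²(n) is O(log² n)
E = log³(n) is O(log³ n)
D = 2ⁿ is O(2ⁿ)
B = 3ⁿ is O(3ⁿ)
A = n! is O(n!)

Therefore, the order from slowest to fastest is: C < E < D < B < A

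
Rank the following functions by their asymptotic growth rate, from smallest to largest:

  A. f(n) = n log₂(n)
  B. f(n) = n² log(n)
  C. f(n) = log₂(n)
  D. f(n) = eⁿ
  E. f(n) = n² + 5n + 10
C < A < E < B < D

Comparing growth rates:
C = log₂(n) is O(log n)
A = n log₂(n) is O(n log n)
E = n² + 5n + 10 is O(n²)
B = n² log(n) is O(n² log n)
D = eⁿ is O(eⁿ)

Therefore, the order from slowest to fastest is: C < A < E < B < D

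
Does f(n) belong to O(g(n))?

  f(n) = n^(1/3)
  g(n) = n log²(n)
True

f(n) = n^(1/3) is O(n^(1/3)), and g(n) = n log²(n) is O(n log² n).
Since O(n^(1/3)) ⊆ O(n log² n) (f grows no faster than g), f(n) = O(g(n)) is true.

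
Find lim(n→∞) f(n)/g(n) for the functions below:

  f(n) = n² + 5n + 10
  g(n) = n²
1

Since n² + 5n + 10 and n² have the same growth rate (O(n²)),
the ratio converges to a constant: 1.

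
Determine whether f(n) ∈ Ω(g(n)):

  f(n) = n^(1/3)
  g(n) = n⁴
False

f(n) = n^(1/3) is O(n^(1/3)), and g(n) = n⁴ is O(n⁴).
Since O(n^(1/3)) grows slower than O(n⁴), f(n) = Ω(g(n)) is false.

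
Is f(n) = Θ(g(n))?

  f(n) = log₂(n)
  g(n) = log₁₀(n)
True

f(n) = log₂(n) and g(n) = log₁₀(n) are both O(log n).
Since they have the same asymptotic growth rate, f(n) = Θ(g(n)) is true.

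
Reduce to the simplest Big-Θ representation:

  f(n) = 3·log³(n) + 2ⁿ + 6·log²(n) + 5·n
Θ(2ⁿ)

Order the terms by growth rate: 6·log²(n) ≺ 3·log³(n) ≺ 5·n ≺ 2ⁿ.
The fastest-growing term 2ⁿ dominates as n → ∞; dropping its constant factor gives Θ(2ⁿ).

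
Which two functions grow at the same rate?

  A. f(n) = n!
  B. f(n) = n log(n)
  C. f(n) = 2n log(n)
B and C

Examining each function:
  A. n! is O(n!)
  B. n log(n) is O(n log n)
  C. 2n log(n) is O(n log n)

Functions B and C both have the same complexity class.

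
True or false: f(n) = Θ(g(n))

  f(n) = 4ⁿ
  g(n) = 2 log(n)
False

f(n) = 4ⁿ is O(4ⁿ), and g(n) = 2 log(n) is O(log n).
Since they have different growth rates, f(n) = Θ(g(n)) is false.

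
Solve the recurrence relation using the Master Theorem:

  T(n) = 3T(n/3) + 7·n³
Θ(n³)

Master Theorem: a = 3, b = 3, f(n) = 7·n³.
Compute the critical exponent d = log₃(3) = 1.
Compare f(n) = Θ(n³) against n^d:
  k = 3 > d = 1, so f(n) = Ω(n^(d+ε)) — Case 3.
  Regularity: a·(n/b)^3/n^3 = a/b^3 = 3/27 < 1 ✓.
  The top-level work dominates: T(n) = Θ(f(n)) = Θ(n³).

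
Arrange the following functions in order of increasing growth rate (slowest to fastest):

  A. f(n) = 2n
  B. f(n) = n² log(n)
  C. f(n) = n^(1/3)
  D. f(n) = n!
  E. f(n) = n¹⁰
C < A < B < E < D

Comparing growth rates:
C = n^(1/3) is O(n^(1/3))
A = 2n is O(n)
B = n² log(n) is O(n² log n)
E = n¹⁰ is O(n¹⁰)
D = n! is O(n!)

Therefore, the order from slowest to fastest is: C < A < B < E < D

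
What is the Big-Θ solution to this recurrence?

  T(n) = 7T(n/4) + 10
Θ(n^log₄(7))

Master Theorem: a = 7, b = 4, f(n) = 10.
Compute the critical exponent d = log₄(7) = 1.404.
Compare f(n) = Θ(1) against n^d:
  k = 0 < d = 1.404, so f(n) = O(n^(d-ε)) — Case 1.
  The recursion cost dominates: T(n) = Θ(n^d) = Θ(n^log₄(7)).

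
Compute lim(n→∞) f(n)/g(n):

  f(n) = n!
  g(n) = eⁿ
∞

Since n! (O(n!)) grows faster than eⁿ (O(eⁿ)),
the ratio f(n)/g(n) → ∞ as n → ∞.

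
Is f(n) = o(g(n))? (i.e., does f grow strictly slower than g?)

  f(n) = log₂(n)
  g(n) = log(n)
False

f(n) = log₂(n) is O(log n), and g(n) = log(n) is O(log n).
Since they have the same growth rate, f(n) = o(g(n)) is false.
(f = o(g) requires f to grow strictly slower, not equal.)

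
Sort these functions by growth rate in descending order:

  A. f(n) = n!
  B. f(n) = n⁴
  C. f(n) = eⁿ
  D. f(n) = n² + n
A > C > B > D

Comparing growth rates:
A = n! is O(n!)
C = eⁿ is O(eⁿ)
B = n⁴ is O(n⁴)
D = n² + n is O(n²)

Therefore, the order from fastest to slowest is: A > C > B > D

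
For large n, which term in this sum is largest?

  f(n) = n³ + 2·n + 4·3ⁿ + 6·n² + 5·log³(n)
4·3ⁿ

Looking at each term:
  - n³ is O(n³)
  - 2·n is O(n)
  - 4·3ⁿ is O(3ⁿ)
  - 6·n² is O(n²)
  - 5·log³(n) is O(log³ n)

The term 4·3ⁿ (O(3ⁿ)) grows fastest and dominates all others.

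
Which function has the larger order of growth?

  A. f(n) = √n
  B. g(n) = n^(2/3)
B

f(n) = √n is O(√n), while g(n) = n^(2/3) is O(n^(2/3)).
Since O(n^(2/3)) grows faster than O(√n), g(n) dominates.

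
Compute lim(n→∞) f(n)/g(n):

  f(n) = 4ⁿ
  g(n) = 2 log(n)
∞

Since 4ⁿ (O(4ⁿ)) grows faster than 2 log(n) (O(log n)),
the ratio f(n)/g(n) → ∞ as n → ∞.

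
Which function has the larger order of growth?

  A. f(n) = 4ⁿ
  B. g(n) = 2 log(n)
A

f(n) = 4ⁿ is O(4ⁿ), while g(n) = 2 log(n) is O(log n).
Since O(4ⁿ) grows faster than O(log n), f(n) dominates.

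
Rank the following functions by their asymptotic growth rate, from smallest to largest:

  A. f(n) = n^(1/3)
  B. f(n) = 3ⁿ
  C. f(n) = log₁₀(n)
C < A < B

Comparing growth rates:
C = log₁₀(n) is O(log n)
A = n^(1/3) is O(n^(1/3))
B = 3ⁿ is O(3ⁿ)

Therefore, the order from slowest to fastest is: C < A < B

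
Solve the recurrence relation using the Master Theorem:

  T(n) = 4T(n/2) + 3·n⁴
Θ(n⁴)

Master Theorem: a = 4, b = 2, f(n) = 3·n⁴.
Compute the critical exponent d = log₂(4) = 2.
Compare f(n) = Θ(n⁴) against n^d:
  k = 4 > d = 2, so f(n) = Ω(n^(d+ε)) — Case 3.
  Regularity: a·(n/b)^4/n^4 = a/b^4 = 4/16 < 1 ✓.
  The top-level work dominates: T(n) = Θ(f(n)) = Θ(n⁴).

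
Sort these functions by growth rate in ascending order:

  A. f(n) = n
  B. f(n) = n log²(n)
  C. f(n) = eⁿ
A < B < C

Comparing growth rates:
A = n is O(n)
B = n log²(n) is O(n log² n)
C = eⁿ is O(eⁿ)

Therefore, the order from slowest to fastest is: A < B < C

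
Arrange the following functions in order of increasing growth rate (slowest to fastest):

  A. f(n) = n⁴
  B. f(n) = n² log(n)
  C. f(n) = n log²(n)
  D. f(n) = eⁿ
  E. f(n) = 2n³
C < B < E < A < D

Comparing growth rates:
C = n log²(n) is O(n log² n)
B = n² log(n) is O(n² log n)
E = 2n³ is O(n³)
A = n⁴ is O(n⁴)
D = eⁿ is O(eⁿ)

Therefore, the order from slowest to fastest is: C < B < E < A < D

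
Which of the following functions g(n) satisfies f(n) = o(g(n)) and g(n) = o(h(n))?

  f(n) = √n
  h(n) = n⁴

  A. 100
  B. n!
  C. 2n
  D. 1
C

We need g(n) with √n = o(g(n)) and g(n) = o(n⁴), i.e. O(√n) ≺ g ≺ O(n⁴).
Check each option:
  A. 100 — O(1) does not grow strictly faster than f(n)
  B. n! — O(n!) does not grow strictly slower than h(n)
  C. 2n — O(n) is strictly between O(√n) and O(n⁴) ✓
  D. 1 — O(1) does not grow strictly faster than f(n)

Only option C (2n) lies strictly between.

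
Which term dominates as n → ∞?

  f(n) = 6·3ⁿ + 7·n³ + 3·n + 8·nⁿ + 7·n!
8·nⁿ

Looking at each term:
  - 6·3ⁿ is O(3ⁿ)
  - 7·n³ is O(n³)
  - 3·n is O(n)
  - 8·nⁿ is O(nⁿ)
  - 7·n! is O(n!)

The term 8·nⁿ (O(nⁿ)) grows fastest and dominates all others.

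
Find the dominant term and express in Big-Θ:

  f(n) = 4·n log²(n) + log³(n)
Θ(n log² n)

Order the terms by growth rate: log³(n) ≺ 4·n log²(n).
The fastest-growing term 4·n log²(n) dominates as n → ∞; dropping its constant factor gives Θ(n log² n).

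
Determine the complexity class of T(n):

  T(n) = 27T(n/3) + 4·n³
Θ(n³ log n)

Master Theorem: a = 27, b = 3, f(n) = 4·n³.
Compute the critical exponent d = log₃(27) = 3.
Compare f(n) = Θ(n³) against n^d:
  k = 3 = d, so f(n) = Θ(n^d) — Case 2.
  Work is balanced across levels: T(n) = Θ(n^d log n) = Θ(n³ log n).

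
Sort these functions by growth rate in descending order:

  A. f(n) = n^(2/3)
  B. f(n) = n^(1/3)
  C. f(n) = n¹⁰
C > A > B

Comparing growth rates:
C = n¹⁰ is O(n¹⁰)
A = n^(2/3) is O(n^(2/3))
B = n^(1/3) is O(n^(1/3))

Therefore, the order from fastest to slowest is: C > A > B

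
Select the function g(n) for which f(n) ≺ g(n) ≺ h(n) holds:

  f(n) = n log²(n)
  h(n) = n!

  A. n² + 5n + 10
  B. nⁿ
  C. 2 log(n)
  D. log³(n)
A

We need g(n) with n log²(n) = o(g(n)) and g(n) = o(n!), i.e. O(n log² n) ≺ g ≺ O(n!).
Check each option:
  A. n² + 5n + 10 — O(n²) is strictly between O(n log² n) and O(n!) ✓
  B. nⁿ — O(nⁿ) does not grow strictly slower than h(n)
  C. 2 log(n) — O(log n) does not grow strictly faster than f(n)
  D. log³(n) — O(log³ n) does not grow strictly faster than f(n)

Only option A (n² + 5n + 10) lies strictly between.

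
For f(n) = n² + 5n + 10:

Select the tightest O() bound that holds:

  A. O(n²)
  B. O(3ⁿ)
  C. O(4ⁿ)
A

f(n) = n² + 5n + 10 is O(n²).
All listed options are valid Big-O bounds (upper bounds),
but O(n²) is the tightest (smallest valid bound).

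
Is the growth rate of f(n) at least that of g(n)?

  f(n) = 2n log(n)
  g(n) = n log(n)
True

f(n) = 2n log(n) and g(n) = n log(n) are both O(n log n).
Big-Ω permits equal growth rates (f ≥ c·g for some c > 0), so f(n) = Ω(g(n)) is true.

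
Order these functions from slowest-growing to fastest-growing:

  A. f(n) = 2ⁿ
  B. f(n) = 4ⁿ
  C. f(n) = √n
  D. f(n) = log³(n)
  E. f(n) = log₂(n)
E < D < C < A < B

Comparing growth rates:
E = log₂(n) is O(log n)
D = log³(n) is O(log³ n)
C = √n is O(√n)
A = 2ⁿ is O(2ⁿ)
B = 4ⁿ is O(4ⁿ)

Therefore, the order from slowest to fastest is: E < D < C < A < B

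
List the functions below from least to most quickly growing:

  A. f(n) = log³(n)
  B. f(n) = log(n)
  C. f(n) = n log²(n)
B < A < C

Comparing growth rates:
B = log(n) is O(log n)
A = log³(n) is O(log³ n)
C = n log²(n) is O(n log² n)

Therefore, the order from slowest to fastest is: B < A < C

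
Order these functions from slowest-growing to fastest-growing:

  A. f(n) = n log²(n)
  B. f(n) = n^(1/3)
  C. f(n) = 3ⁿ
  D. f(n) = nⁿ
B < A < C < D

Comparing growth rates:
B = n^(1/3) is O(n^(1/3))
A = n log²(n) is O(n log² n)
C = 3ⁿ is O(3ⁿ)
D = nⁿ is O(nⁿ)

Therefore, the order from slowest to fastest is: B < A < C < D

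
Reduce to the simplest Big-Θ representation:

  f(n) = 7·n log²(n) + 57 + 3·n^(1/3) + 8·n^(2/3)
Θ(n log² n)

Order the terms by growth rate: 57 ≺ 3·n^(1/3) ≺ 8·n^(2/3) ≺ 7·n log²(n).
The fastest-growing term 7·n log²(n) dominates as n → ∞; dropping its constant factor gives Θ(n log² n).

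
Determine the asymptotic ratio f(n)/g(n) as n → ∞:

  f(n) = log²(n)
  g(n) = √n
0

Since log²(n) (O(log² n)) grows slower than √n (O(√n)),
the ratio f(n)/g(n) → 0 as n → ∞.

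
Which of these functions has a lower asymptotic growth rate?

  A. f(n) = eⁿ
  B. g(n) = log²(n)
B

f(n) = eⁿ is O(eⁿ), while g(n) = log²(n) is O(log² n).
Since O(log² n) grows slower than O(eⁿ), g(n) is dominated.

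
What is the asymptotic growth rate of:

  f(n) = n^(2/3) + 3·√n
Θ(n^(2/3))

Order the terms by growth rate: 3·√n ≺ n^(2/3).
The fastest-growing term n^(2/3) dominates as n → ∞; dropping its constant factor gives Θ(n^(2/3)).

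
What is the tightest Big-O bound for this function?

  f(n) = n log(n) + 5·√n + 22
O(n log n)

The dominant term in n log(n) + 5·√n + 22 is n log(n), which is Θ(n log n).
Lower-order terms (5·√n, 22) are asymptotically negligible.
Constants are absorbed, so the tightest bound is O(n log n).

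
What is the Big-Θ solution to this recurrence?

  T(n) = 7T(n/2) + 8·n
Θ(n^log₂(7))

Master Theorem: a = 7, b = 2, f(n) = 8·n.
Compute the critical exponent d = log₂(7) = 2.807.
Compare f(n) = Θ(n) against n^d:
  k = 1 < d = 2.807, so f(n) = O(n^(d-ε)) — Case 1.
  The recursion cost dominates: T(n) = Θ(n^d) = Θ(n^log₂(7)).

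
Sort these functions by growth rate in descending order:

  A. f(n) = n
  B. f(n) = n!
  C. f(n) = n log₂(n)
B > C > A

Comparing growth rates:
B = n! is O(n!)
C = n log₂(n) is O(n log n)
A = n is O(n)

Therefore, the order from fastest to slowest is: B > C > A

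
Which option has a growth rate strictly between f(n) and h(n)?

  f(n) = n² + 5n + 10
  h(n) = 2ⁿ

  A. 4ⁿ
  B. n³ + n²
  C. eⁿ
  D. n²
B

We need g(n) with n² + 5n + 10 = o(g(n)) and g(n) = o(2ⁿ), i.e. O(n²) ≺ g ≺ O(2ⁿ).
Check each option:
  A. 4ⁿ — O(4ⁿ) does not grow strictly slower than h(n)
  B. n³ + n² — O(n³) is strictly between O(n²) and O(2ⁿ) ✓
  C. eⁿ — O(eⁿ) does not grow strictly slower than h(n)
  D. n² — O(n²) does not grow strictly faster than f(n)

Only option B (n³ + n²) lies strictly between.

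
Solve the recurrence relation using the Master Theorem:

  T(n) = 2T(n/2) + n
Θ(n log n)

Master Theorem: a = 2, b = 2, f(n) = n.
Compute the critical exponent d = log₂(2) = 1.
Compare f(n) = Θ(n) against n^d:
  k = 1 = d, so f(n) = Θ(n^d) — Case 2.
  Work is balanced across levels: T(n) = Θ(n^d log n) = Θ(n log n).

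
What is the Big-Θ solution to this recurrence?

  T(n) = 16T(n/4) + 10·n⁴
Θ(n⁴)

Master Theorem: a = 16, b = 4, f(n) = 10·n⁴.
Compute the critical exponent d = log₄(16) = 2.
Compare f(n) = Θ(n⁴) against n^d:
  k = 4 > d = 2, so f(n) = Ω(n^(d+ε)) — Case 3.
  Regularity: a·(n/b)^4/n^4 = a/b^4 = 16/256 < 1 ✓.
  The top-level work dominates: T(n) = Θ(f(n)) = Θ(n⁴).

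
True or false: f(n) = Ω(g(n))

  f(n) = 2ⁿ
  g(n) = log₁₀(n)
True

f(n) = 2ⁿ is O(2ⁿ), and g(n) = log₁₀(n) is O(log n).
Since O(2ⁿ) grows at least as fast as O(log n), f(n) = Ω(g(n)) is true.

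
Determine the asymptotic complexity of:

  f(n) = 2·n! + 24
O(n!)

The dominant term in 2·n! + 24 is 2·n!, which is Θ(n!).
Lower-order terms (24) are asymptotically negligible.
Constants are absorbed, so the tightest bound is O(n!).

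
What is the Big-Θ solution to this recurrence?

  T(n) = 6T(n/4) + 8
Θ(n^log₄(6))

Master Theorem: a = 6, b = 4, f(n) = 8.
Compute the critical exponent d = log₄(6) = 1.292.
Compare f(n) = Θ(1) against n^d:
  k = 0 < d = 1.292, so f(n) = O(n^(d-ε)) — Case 1.
  The recursion cost dominates: T(n) = Θ(n^d) = Θ(n^log₄(6)).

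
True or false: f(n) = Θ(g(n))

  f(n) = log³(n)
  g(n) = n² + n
False

f(n) = log³(n) is O(log³ n), and g(n) = n² + n is O(n²).
Since they have different growth rates, f(n) = Θ(g(n)) is false.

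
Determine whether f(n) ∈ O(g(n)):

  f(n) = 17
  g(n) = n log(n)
True

f(n) = 17 is O(1), and g(n) = n log(n) is O(n log n).
Since O(1) ⊆ O(n log n) (f grows no faster than g), f(n) = O(g(n)) is true.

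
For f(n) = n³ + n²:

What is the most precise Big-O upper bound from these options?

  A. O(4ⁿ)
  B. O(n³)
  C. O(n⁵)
B

f(n) = n³ + n² is O(n³).
All listed options are valid Big-O bounds (upper bounds),
but O(n³) is the tightest (smallest valid bound).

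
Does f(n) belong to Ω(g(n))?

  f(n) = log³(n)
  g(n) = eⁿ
False

f(n) = log³(n) is O(log³ n), and g(n) = eⁿ is O(eⁿ).
Since O(log³ n) grows slower than O(eⁿ), f(n) = Ω(g(n)) is false.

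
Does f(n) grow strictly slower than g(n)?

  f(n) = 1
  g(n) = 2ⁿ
True

f(n) = 1 is O(1), and g(n) = 2ⁿ is O(2ⁿ).
Since O(1) grows strictly slower than O(2ⁿ), f(n) = o(g(n)) is true.
This means lim(n→∞) f(n)/g(n) = 0.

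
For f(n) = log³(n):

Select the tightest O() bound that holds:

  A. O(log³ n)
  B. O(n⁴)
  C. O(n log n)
A

f(n) = log³(n) is O(log³ n).
All listed options are valid Big-O bounds (upper bounds),
but O(log³ n) is the tightest (smallest valid bound).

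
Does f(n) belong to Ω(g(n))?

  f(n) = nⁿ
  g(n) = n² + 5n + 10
True

f(n) = nⁿ is O(nⁿ), and g(n) = n² + 5n + 10 is O(n²).
Since O(nⁿ) grows at least as fast as O(n²), f(n) = Ω(g(n)) is true.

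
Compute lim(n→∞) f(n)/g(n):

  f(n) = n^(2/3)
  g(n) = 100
∞

Since n^(2/3) (O(n^(2/3))) grows faster than 100 (O(1)),
the ratio f(n)/g(n) → ∞ as n → ∞.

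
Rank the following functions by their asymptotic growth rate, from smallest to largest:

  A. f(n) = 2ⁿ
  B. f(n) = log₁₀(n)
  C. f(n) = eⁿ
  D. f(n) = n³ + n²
B < D < A < C

Comparing growth rates:
B = log₁₀(n) is O(log n)
D = n³ + n² is O(n³)
A = 2ⁿ is O(2ⁿ)
C = eⁿ is O(eⁿ)

Therefore, the order from slowest to fastest is: B < D < A < C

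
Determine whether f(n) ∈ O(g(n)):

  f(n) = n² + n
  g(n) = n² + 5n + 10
True

f(n) = n² + n and g(n) = n² + 5n + 10 are both O(n²).
Big-O permits equal growth rates (f ≤ c·g for some c), so f(n) = O(g(n)) is true.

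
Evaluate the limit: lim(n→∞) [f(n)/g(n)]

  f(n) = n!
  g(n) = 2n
∞

Since n! (O(n!)) grows faster than 2n (O(n)),
the ratio f(n)/g(n) → ∞ as n → ∞.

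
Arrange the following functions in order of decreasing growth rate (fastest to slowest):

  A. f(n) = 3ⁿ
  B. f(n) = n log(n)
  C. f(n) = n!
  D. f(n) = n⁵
C > A > D > B

Comparing growth rates:
C = n! is O(n!)
A = 3ⁿ is O(3ⁿ)
D = n⁵ is O(n⁵)
B = n log(n) is O(n log n)

Therefore, the order from fastest to slowest is: C > A > D > B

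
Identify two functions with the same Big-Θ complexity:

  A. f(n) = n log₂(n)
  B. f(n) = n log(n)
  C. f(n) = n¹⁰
A and B

Examining each function:
  A. n log₂(n) is O(n log n)
  B. n log(n) is O(n log n)
  C. n¹⁰ is O(n¹⁰)

Functions A and B both have the same complexity class.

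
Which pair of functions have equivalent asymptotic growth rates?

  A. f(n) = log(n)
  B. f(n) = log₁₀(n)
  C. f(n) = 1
A and B

Examining each function:
  A. log(n) is O(log n)
  B. log₁₀(n) is O(log n)
  C. 1 is O(1)

Functions A and B both have the same complexity class.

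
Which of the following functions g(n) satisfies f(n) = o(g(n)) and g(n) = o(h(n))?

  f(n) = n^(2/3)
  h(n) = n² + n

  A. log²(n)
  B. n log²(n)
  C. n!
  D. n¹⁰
B

We need g(n) with n^(2/3) = o(g(n)) and g(n) = o(n² + n), i.e. O(n^(2/3)) ≺ g ≺ O(n²).
Check each option:
  A. log²(n) — O(log² n) does not grow strictly faster than f(n)
  B. n log²(n) — O(n log² n) is strictly between O(n^(2/3)) and O(n²) ✓
  C. n! — O(n!) does not grow strictly slower than h(n)
  D. n¹⁰ — O(n¹⁰) does not grow strictly slower than h(n)

Only option B (n log²(n)) lies strictly between.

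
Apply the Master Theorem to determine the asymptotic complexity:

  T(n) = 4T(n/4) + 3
Θ(n)

Master Theorem: a = 4, b = 4, f(n) = 3.
Compute the critical exponent d = log₄(4) = 1.
Compare f(n) = Θ(1) against n^d:
  k = 0 < d = 1, so f(n) = O(n^(d-ε)) — Case 1.
  The recursion cost dominates: T(n) = Θ(n^d) = Θ(n).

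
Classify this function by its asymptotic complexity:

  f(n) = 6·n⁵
O(n⁵)

The dominant term in 6·n⁵ is 6·n⁵, which is Θ(n⁵).
Constants are absorbed, so the tightest bound is O(n⁵).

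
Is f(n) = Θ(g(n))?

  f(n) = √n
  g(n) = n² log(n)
False

f(n) = √n is O(√n), and g(n) = n² log(n) is O(n² log n).
Since they have different growth rates, f(n) = Θ(g(n)) is false.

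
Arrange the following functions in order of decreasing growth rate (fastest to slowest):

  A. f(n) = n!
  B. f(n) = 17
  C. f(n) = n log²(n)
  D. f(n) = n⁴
A > D > C > B

Comparing growth rates:
A = n! is O(n!)
D = n⁴ is O(n⁴)
C = n log²(n) is O(n log² n)
B = 17 is O(1)

Therefore, the order from fastest to slowest is: A > D > C > B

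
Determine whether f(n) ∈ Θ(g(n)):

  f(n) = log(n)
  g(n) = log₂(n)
True

f(n) = log(n) and g(n) = log₂(n) are both O(log n).
Since they have the same asymptotic growth rate, f(n) = Θ(g(n)) is true.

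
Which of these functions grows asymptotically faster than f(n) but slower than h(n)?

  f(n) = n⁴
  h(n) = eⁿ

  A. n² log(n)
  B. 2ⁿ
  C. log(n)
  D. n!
B

We need g(n) with n⁴ = o(g(n)) and g(n) = o(eⁿ), i.e. O(n⁴) ≺ g ≺ O(eⁿ).
Check each option:
  A. n² log(n) — O(n² log n) does not grow strictly faster than f(n)
  B. 2ⁿ — O(2ⁿ) is strictly between O(n⁴) and O(eⁿ) ✓
  C. log(n) — O(log n) does not grow strictly faster than f(n)
  D. n! — O(n!) does not grow strictly slower than h(n)

Only option B (2ⁿ) lies strictly between.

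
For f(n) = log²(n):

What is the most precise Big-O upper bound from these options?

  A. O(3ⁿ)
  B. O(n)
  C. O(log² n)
C

f(n) = log²(n) is O(log² n).
All listed options are valid Big-O bounds (upper bounds),
but O(log² n) is the tightest (smallest valid bound).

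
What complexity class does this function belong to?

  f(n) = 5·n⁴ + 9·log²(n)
O(n⁴)

The dominant term in 5·n⁴ + 9·log²(n) is 5·n⁴, which is Θ(n⁴).
Lower-order terms (9·log²(n)) are asymptotically negligible.
Constants are absorbed, so the tightest bound is O(n⁴).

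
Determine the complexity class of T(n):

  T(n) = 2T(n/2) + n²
Θ(n²)

Master Theorem: a = 2, b = 2, f(n) = n².
Compute the critical exponent d = log₂(2) = 1.
Compare f(n) = Θ(n²) against n^d:
  k = 2 > d = 1, so f(n) = Ω(n^(d+ε)) — Case 3.
  Regularity: a·(n/b)^2/n^2 = a/b^2 = 2/4 < 1 ✓.
  The top-level work dominates: T(n) = Θ(f(n)) = Θ(n²).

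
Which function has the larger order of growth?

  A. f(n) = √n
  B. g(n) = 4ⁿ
B

f(n) = √n is O(√n), while g(n) = 4ⁿ is O(4ⁿ).
Since O(4ⁿ) grows faster than O(√n), g(n) dominates.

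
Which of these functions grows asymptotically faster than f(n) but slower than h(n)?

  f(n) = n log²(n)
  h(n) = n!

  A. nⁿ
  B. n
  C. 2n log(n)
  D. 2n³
D

We need g(n) with n log²(n) = o(g(n)) and g(n) = o(n!), i.e. O(n log² n) ≺ g ≺ O(n!).
Check each option:
  A. nⁿ — O(nⁿ) does not grow strictly slower than h(n)
  B. n — O(n) does not grow strictly faster than f(n)
  C. 2n log(n) — O(n log n) does not grow strictly faster than f(n)
  D. 2n³ — O(n³) is strictly between O(n log² n) and O(n!) ✓

Only option D (2n³) lies strictly between.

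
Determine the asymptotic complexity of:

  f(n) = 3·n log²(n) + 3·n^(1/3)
O(n log² n)

The dominant term in 3·n log²(n) + 3·n^(1/3) is 3·n log²(n), which is Θ(n log² n).
Lower-order terms (3·n^(1/3)) are asymptotically negligible.
Constants are absorbed, so the tightest bound is O(n log² n).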